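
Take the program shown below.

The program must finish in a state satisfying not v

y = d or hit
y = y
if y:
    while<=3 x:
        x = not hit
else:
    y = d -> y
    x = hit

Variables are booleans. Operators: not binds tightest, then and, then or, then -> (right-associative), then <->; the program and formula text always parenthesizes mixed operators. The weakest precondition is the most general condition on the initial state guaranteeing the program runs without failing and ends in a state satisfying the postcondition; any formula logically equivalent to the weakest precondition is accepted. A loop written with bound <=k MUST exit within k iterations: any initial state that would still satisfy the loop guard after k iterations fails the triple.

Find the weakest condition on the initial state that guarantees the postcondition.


Working backward. After the program, not v must hold.
Then branch requires (x -> (((not hit) -> (((not hit) -> (hit and (not v))) and (hit -> (not v)))) and (hit -> (not v)))) and ((not x) -> (not v)); else branch requires not v.
Before the if: (y -> ((x -> (((not hit) -> (((not hit) -> (hit and (not v))) and (hit -> (not v)))) and (hit -> (not v)))) and ((not x) -> (not v)))) and ((not y) -> (not v))
Before y := y: (y -> ((x -> (((not hit) -> (((not hit) -> (hit and (not v))) and (hit -> (not v)))) and (hit -> (not v)))) and ((not x) -> (not v)))) and ((not y) -> (not v))
Before y := d or hit: ((d or hit) -> ((x -> (((not hit) -> (((not hit) -> (hit and (not v))) and (hit -> (not v)))) and (hit -> (not v)))) and ((not x) -> (not v)))) and ((not (d or hit)) -> (not v))
Answer: WP = ((d or hit) -> ((x -> (((not hit) -> (((not hit) -> (hit and (not v))) and (hit -> (not v)))) and (hit -> (not v)))) and ((not x) -> (not v)))) and ((not (d or hit)) -> (not v))


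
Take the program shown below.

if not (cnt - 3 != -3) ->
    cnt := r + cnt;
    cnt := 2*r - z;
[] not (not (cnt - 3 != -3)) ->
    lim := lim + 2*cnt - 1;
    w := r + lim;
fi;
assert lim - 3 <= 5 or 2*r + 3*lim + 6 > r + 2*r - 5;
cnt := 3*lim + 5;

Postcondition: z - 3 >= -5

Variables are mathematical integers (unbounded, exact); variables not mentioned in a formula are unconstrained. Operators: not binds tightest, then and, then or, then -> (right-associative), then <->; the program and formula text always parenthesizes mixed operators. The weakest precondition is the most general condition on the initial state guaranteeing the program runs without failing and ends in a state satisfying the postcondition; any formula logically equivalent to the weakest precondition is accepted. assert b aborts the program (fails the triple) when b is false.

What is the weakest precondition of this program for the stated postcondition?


Working backward. After the program, the postcondition z - 3 >= -5 must hold; in canonical form it is z >= -2.
Before cnt := 3*lim + 5: z >= -2
Before assert lim - 3 <= 5 or 2*r + 3*lim + 6 > r + 2*r - 5: (lim <= 8 or 3*lim > r - 11) and z >= -2
Then branch requires (lim <= 8 or 3*lim > r - 11) and z >= -2; else branch requires (2*cnt + lim <= 9 or 6*cnt + 3*lim > r - 8) and z >= -2.
Before the if: ((not (cnt != 0)) -> ((lim <= 8 or 3*lim > r - 11) and z >= -2)) and (cnt != 0 -> ((2*cnt + lim <= 9 or 6*cnt + 3*lim > r - 8) and z >= -2))
Answer: WP = ((not (cnt != 0)) -> ((lim <= 8 or 3*lim > r - 11) and z >= -2)) and (cnt != 0 -> ((2*cnt + lim <= 9 or 6*cnt + 3*lim > r - 8) and z >= -2))


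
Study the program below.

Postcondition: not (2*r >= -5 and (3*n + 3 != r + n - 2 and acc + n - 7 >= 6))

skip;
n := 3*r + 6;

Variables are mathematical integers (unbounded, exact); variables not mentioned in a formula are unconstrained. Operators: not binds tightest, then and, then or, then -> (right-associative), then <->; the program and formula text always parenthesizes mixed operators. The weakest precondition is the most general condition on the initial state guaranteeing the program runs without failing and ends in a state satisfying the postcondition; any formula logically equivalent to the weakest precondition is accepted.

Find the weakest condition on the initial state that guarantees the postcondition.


Working backward. After the program, the postcondition not (2*r >= -5 and (3*n + 3 != r + n - 2 and acc + n - 7 >= 6)) must hold; in canonical form it is not (2*r >= -5 and 2*n != r - 5 and acc + n >= 13).
Before n := 3*r + 6: not (2*r >= -5 and 5*r != -17 and acc + 3*r >= 7)
Before skip: not (2*r >= -5 and 5*r != -17 and acc + 3*r >= 7)
Answer: WP = not (2*r >= -5 and 5*r != -17 and acc + 3*r >= 7)


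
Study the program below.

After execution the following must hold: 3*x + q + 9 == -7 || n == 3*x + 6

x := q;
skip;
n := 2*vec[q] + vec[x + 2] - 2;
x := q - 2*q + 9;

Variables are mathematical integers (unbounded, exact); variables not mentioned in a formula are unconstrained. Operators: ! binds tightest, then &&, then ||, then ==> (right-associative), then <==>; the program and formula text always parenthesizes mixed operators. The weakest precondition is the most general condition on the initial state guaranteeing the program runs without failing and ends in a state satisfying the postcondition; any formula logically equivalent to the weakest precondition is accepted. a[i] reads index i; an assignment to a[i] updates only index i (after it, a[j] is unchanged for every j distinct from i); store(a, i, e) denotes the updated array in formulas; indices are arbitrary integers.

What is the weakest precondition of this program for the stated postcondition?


Working backward. After the program, the postcondition 3*x + q + 9 == -7 || n == 3*x + 6 must hold; in canonical form it is q + 3*x == -16 || n == 3*x + 6.
Before x := q - 2*q + 9: 2*q == 43 || n + 3*q == 33
Before n := 2*vec[q] + vec[x + 2] - 2: 2*q == 43 || vec[x + 2] + 2*vec[q] + 3*q == 35
Before skip: 2*q == 43 || vec[x + 2] + 2*vec[q] + 3*q == 35
Before x := q: 2*q == 43 || vec[q + 2] + 2*vec[q] + 3*q == 35
Answer: WP = 2*q == 43 || vec[q + 2] + 2*vec[q] + 3*q == 35


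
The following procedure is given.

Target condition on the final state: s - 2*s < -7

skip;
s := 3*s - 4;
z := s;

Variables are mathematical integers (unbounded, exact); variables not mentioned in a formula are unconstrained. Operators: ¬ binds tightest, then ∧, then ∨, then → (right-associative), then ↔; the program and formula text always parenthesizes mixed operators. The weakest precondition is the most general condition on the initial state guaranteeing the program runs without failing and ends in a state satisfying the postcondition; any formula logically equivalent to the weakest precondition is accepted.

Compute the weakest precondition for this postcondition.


Working backward. After the program, the postcondition s - 2*s < -7 must hold; in canonical form it is s > 7.
Before z := s: s > 7
Before s := 3*s - 4: 3*s > 11
Before skip: 3*s > 11
Answer: WP = 3*s > 11


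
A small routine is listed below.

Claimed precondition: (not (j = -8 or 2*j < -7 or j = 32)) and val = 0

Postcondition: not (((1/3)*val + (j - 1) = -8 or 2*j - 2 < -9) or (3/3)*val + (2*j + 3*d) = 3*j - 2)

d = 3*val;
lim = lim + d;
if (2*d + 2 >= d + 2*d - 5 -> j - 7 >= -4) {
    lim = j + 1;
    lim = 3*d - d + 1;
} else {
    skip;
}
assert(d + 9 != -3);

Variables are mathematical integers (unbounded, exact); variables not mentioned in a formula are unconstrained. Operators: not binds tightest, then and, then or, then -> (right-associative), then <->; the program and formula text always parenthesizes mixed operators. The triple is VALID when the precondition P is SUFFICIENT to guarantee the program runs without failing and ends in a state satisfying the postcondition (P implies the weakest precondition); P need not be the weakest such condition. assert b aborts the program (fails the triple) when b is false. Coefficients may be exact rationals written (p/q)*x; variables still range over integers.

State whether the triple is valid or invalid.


Working backward. After the program, the postcondition not (((1/3)*val + (j - 1) = -8 or 2*j - 2 < -9) or (3/3)*val + (2*j + 3*d) = 3*j - 2) must hold; in canonical form it is not (j + (1/3)*val = -7 or 2*j < -7 or 3*d + val = j - 2).
Before assert d + 9 != -3: d != -12 and (not (j + (1/3)*val = -7 or 2*j < -7 or 3*d + val = j - 2))
Then branch requires d != -12 and (not (j + (1/3)*val = -7 or 2*j < -7 or 3*d + val = j - 2)); else branch requires d != -12 and (not (j + (1/3)*val = -7 or 2*j < -7 or 3*d + val = j - 2)).
Before the if: ((d <= 7 -> j >= 3) -> (d != -12 and (not (j + (1/3)*val = -7 or 2*j < -7 or 3*d + val = j - 2)))) and ((not (d <= 7 -> j >= 3)) -> (d != -12 and (not (j + (1/3)*val = -7 or 2*j < -7 or 3*d + val = j - 2))))
Before lim := lim + d: ((d <= 7 -> j >= 3) -> (d != -12 and (not (j + (1/3)*val = -7 or 2*j < -7 or 3*d + val = j - 2)))) and ((not (d <= 7 -> j >= 3)) -> (d != -12 and (not (j + (1/3)*val = -7 or 2*j < -7 or 3*d + val = j - 2))))
Before d := 3*val: ((3*val <= 7 -> j >= 3) -> (3*val != -12 and (not (j + (1/3)*val = -7 or 2*j < -7 or 10*val = j - 2)))) and ((not (3*val <= 7 -> j >= 3)) -> (3*val != -12 and (not (j + (1/3)*val = -7 or 2*j < -7 or 10*val = j - 2))))
The weakest precondition is ((3*val <= 7 -> j >= 3) -> (3*val != -12 and (not (j + (1/3)*val = -7 or 2*j < -7 or 10*val = j - 2)))) and ((not (3*val <= 7 -> j >= 3)) -> (3*val != -12 and (not (j + (1/3)*val = -7 or 2*j < -7 or 10*val = j - 2)))).
Check whether (not (j = -8 or 2*j < -7 or j = 32)) and val = 0 implies it.
Countermodel: at the initial state j = 2, val = 0, the precondition holds but the weakest precondition fails.
Answer: invalid


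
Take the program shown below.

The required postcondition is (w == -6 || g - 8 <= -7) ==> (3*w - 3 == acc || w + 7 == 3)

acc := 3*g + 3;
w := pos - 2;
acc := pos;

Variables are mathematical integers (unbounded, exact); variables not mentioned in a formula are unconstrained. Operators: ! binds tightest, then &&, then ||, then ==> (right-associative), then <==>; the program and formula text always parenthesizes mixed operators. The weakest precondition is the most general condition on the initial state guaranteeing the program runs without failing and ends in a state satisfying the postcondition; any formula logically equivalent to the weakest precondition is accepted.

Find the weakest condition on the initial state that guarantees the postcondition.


Working backward. After the program, the postcondition (w == -6 || g - 8 <= -7) ==> (3*w - 3 == acc || w + 7 == 3) must hold; in canonical form it is (w == -6 || g <= 1) ==> (3*w == acc + 3 || w == -4).
Before acc := pos: (w == -6 || g <= 1) ==> (3*w == pos + 3 || w == -4)
Before w := pos - 2: (pos == -4 || g <= 1) ==> (2*pos == 9 || pos == -2)
Before acc := 3*g + 3: (pos == -4 || g <= 1) ==> (2*pos == 9 || pos == -2)
Answer: WP = (pos == -4 || g <= 1) ==> (2*pos == 9 || pos == -2)


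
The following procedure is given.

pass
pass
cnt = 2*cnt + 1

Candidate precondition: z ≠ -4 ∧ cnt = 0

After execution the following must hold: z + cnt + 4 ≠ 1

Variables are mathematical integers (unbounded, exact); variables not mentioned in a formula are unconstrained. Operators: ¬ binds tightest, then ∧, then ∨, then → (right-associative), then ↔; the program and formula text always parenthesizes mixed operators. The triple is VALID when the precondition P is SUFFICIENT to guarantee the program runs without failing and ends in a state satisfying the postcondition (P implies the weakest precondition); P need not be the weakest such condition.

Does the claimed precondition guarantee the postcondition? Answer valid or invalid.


Working backward. After the program, the postcondition z + cnt + 4 ≠ 1 must hold; in canonical form it is cnt + z ≠ -3.
Before cnt := 2*cnt + 1: 2*cnt + z ≠ -4
Before skip: 2*cnt + z ≠ -4
Before skip: 2*cnt + z ≠ -4
The weakest precondition is 2*cnt + z ≠ -4.
Check whether z ≠ -4 ∧ cnt = 0 implies it.
Every state satisfying the precondition satisfies the weakest precondition: the implication holds.
Answer: valid


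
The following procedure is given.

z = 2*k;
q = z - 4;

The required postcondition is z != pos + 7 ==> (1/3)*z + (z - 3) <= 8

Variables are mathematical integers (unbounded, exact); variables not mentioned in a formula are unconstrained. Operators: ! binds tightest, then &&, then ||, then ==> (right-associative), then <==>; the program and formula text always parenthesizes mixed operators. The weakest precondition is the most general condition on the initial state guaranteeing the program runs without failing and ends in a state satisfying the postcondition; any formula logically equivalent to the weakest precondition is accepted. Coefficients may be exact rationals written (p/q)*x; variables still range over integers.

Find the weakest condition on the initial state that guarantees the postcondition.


Working backward. After the program, the postcondition z != pos + 7 ==> (1/3)*z + (z - 3) <= 8 must hold; in canonical form it is z != pos + 7 ==> (4/3)*z <= 11.
Before q := z - 4: z != pos + 7 ==> (4/3)*z <= 11
Before z := 2*k: 2*k != pos + 7 ==> (8/3)*k <= 11
Answer: WP = 2*k != pos + 7 ==> (8/3)*k <= 11


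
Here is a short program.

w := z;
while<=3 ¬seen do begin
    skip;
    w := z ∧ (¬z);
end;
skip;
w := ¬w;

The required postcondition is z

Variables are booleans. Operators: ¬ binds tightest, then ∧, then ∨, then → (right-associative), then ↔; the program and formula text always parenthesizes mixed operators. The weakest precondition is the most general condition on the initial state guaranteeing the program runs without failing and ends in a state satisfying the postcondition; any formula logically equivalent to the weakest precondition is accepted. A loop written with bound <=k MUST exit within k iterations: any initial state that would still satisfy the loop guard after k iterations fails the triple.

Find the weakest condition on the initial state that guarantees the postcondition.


Working backward. After the program, z must hold.
Before w := ¬w: z
Before skip: z
Before the loop (bound <=3), unroll the exhaustion recursion (WP_0 = exit-now case; WP_j = one more guarded iteration, up to j = 3):
  WP_0: seen ∧ z
  WP_1: ((¬seen) → (seen ∧ z)) ∧ (seen → z)
  WP_2: ((¬seen) → (((¬seen) → (seen ∧ z)) ∧ (seen → z))) ∧ (seen → z)
  WP_3: ((¬seen) → (((¬seen) → (((¬seen) → (seen ∧ z)) ∧ (seen → z))) ∧ (seen → z))) ∧ (seen → z)
So before the loop: ((¬seen) → (((¬seen) → (((¬seen) → (seen ∧ z)) ∧ (seen → z))) ∧ (seen → z))) ∧ (seen → z)
Before w := z: ((¬seen) → (((¬seen) → (((¬seen) → (seen ∧ z)) ∧ (seen → z))) ∧ (seen → z))) ∧ (seen → z)
Answer: WP = ((¬seen) → (((¬seen) → (((¬seen) → (seen ∧ z)) ∧ (seen → z))) ∧ (seen → z))) ∧ (seen → z)


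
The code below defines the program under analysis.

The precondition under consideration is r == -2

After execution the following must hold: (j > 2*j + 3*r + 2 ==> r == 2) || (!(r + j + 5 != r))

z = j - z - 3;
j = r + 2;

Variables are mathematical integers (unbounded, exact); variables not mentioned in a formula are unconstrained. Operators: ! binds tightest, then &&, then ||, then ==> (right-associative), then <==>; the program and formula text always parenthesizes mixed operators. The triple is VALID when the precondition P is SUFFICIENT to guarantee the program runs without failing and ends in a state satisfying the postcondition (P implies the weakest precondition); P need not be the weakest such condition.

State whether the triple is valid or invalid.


Working backward. After the program, the postcondition (j > 2*j + 3*r + 2 ==> r == 2) || (!(r + j + 5 != r)) must hold; in canonical form it is (j + 3*r < -2 ==> r == 2) || (!(j != -5)).
Before j := r + 2: (4*r < -4 ==> r == 2) || (!(r != -7))
Before z := j - z - 3: (4*r < -4 ==> r == 2) || (!(r != -7))
The weakest precondition is (4*r < -4 ==> r == 2) || (!(r != -7)).
Check whether r == -2 implies it.
Countermodel: at the initial state r = -2, the precondition holds but the weakest precondition fails.
Answer: invalid


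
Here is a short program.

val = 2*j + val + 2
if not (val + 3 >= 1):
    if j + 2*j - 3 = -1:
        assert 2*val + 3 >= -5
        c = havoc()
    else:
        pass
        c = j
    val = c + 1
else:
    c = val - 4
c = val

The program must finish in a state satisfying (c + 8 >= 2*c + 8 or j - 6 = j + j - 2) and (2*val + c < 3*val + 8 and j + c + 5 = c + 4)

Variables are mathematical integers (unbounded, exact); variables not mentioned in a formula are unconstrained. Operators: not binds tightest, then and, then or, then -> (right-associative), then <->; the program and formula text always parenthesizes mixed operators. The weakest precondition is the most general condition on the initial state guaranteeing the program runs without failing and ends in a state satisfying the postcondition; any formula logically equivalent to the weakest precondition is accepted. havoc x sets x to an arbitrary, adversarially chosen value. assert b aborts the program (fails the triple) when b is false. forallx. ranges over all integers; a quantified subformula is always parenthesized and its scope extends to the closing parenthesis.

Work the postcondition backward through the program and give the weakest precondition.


Working backward. After the program, the postcondition (c + 8 >= 2*c + 8 or j - 6 = j + j - 2) and (2*val + c < 3*val + 8 and j + c + 5 = c + 4) must hold; in canonical form it is (c <= 0 or j = -4) and c < val + 8 and j = -1.
Before c := val: (val <= 0 or j = -4) and j = -1
Then branch requires (3*j = 2 -> (2*val >= -8 and (forall c_1. ((c_1 <= -1 or j = -4) and j = -1)))) and ((not (3*j = 2)) -> ((j <= -1 or j = -4) and j = -1)); else branch requires (val <= 0 or j = -4) and j = -1.
Before the if: ((not (val >= -2)) -> ((3*j = 2 -> (2*val >= -8 and (forall c_1. ((c_1 <= -1 or j = -4) and j = -1)))) and ((not (3*j = 2)) -> ((j <= -1 or j = -4) and j = -1)))) and (val >= -2 -> ((val <= 0 or j = -4) and j = -1))
Before val := 2*j + val + 2: ((not (2*j + val >= -4)) -> ((3*j = 2 -> (4*j + 2*val >= -12 and (forall c_1. ((c_1 <= -1 or j = -4) and j = -1)))) and ((not (3*j = 2)) -> ((j <= -1 or j = -4) and j = -1)))) and (2*j + val >= -4 -> ((2*j + val <= -2 or j = -4) and j = -1))
Answer: WP = ((not (2*j + val >= -4)) -> ((3*j = 2 -> (4*j + 2*val >= -12 and (forall c_1. ((c_1 <= -1 or j = -4) and j = -1)))) and ((not (3*j = 2)) -> ((j <= -1 or j = -4) and j = -1)))) and (2*j + val >= -4 -> ((2*j + val <= -2 or j = -4) and j = -1))


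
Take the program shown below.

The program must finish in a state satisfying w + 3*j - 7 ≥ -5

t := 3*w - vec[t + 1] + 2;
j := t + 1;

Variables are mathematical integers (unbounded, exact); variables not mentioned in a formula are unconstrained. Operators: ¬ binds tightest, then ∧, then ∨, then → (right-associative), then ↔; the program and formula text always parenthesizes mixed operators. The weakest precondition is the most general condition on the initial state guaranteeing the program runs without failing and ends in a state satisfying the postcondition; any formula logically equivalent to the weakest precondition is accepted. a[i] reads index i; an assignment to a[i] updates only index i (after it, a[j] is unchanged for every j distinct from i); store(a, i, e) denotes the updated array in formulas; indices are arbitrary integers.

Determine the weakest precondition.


Working backward. After the program, the postcondition w + 3*j - 7 ≥ -5 must hold; in canonical form it is 3*j + w ≥ 2.
Before j := t + 1: 3*t + w ≥ -1
Before t := 3*w - vec[t + 1] + 2: 10*w ≥ 3*vec[t + 1] - 7
Answer: WP = 10*w ≥ 3*vec[t + 1] - 7


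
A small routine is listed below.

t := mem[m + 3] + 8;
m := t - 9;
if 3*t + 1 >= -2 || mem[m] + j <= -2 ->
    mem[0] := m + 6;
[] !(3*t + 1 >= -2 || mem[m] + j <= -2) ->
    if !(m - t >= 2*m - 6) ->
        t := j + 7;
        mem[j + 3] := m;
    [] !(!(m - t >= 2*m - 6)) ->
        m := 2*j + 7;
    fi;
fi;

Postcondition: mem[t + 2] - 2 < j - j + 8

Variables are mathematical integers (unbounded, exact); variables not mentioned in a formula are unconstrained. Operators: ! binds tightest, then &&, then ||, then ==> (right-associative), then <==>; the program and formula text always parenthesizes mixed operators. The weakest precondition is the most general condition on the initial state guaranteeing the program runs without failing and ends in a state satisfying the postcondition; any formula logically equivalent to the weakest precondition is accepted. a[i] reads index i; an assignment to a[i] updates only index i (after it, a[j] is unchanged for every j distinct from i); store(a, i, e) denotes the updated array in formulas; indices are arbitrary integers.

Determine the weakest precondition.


Working backward. After the program, the postcondition mem[t + 2] - 2 < j - j + 8 must hold; in canonical form it is mem[t + 2] < 10.
Then branch requires store(mem, 0, m + 6)[t + 2] < 10; else branch requires ((!(m + t <= 6)) ==> store(mem, j + 3, m)[j + 9] < 10) && (m + t <= 6 ==> mem[t + 2] < 10).
Before the if: ((3*t >= -3 || mem[m] + j <= -2) ==> store(mem, 0, m + 6)[t + 2] < 10) && ((!(3*t >= -3 || mem[m] + j <= -2)) ==> (((!(m + t <= 6)) ==> store(mem, j + 3, m)[j + 9] < 10) && (m + t <= 6 ==> mem[t + 2] < 10)))
Before m := t - 9: ((3*t >= -3 || mem[t - 9] + j <= -2) ==> store(mem, 0, t - 3)[t + 2] < 10) && ((!(3*t >= -3 || mem[t - 9] + j <= -2)) ==> (((!(2*t <= 15)) ==> store(mem, j + 3, t - 9)[j + 9] < 10) && (2*t <= 15 ==> mem[t + 2] < 10)))
Before t := mem[m + 3] + 8: ((3*mem[m + 3] >= -27 || mem[mem[m + 3] - 1] + j <= -2) ==> store(mem, 0, mem[m + 3] + 5)[mem[m + 3] + 10] < 10) && ((!(3*mem[m + 3] >= -27 || mem[mem[m + 3] - 1] + j <= -2)) ==> (((!(2*mem[m + 3] <= -1)) ==> store(mem, j + 3, mem[m + 3] - 1)[j + 9] < 10) && (2*mem[m + 3] <= -1 ==> mem[mem[m + 3] + 10] < 10)))
Answer: WP = ((3*mem[m + 3] >= -27 || mem[mem[m + 3] - 1] + j <= -2) ==> store(mem, 0, mem[m + 3] + 5)[mem[m + 3] + 10] < 10) && ((!(3*mem[m + 3] >= -27 || mem[mem[m + 3] - 1] + j <= -2)) ==> (((!(2*mem[m + 3] <= -1)) ==> store(mem, j + 3, mem[m + 3] - 1)[j + 9] < 10) && (2*mem[m + 3] <= -1 ==> mem[mem[m + 3] + 10] < 10)))


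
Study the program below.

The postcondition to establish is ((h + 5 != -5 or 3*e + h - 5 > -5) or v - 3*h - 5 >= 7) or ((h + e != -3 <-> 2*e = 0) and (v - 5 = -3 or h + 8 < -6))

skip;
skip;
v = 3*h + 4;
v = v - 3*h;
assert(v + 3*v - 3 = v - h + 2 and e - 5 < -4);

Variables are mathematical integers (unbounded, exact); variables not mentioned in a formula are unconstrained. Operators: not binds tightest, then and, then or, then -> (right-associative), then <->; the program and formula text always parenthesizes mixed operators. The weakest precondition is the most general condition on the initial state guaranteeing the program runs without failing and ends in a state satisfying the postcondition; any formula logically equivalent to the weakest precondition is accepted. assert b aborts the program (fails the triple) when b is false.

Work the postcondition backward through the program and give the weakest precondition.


Working backward. After the program, the postcondition ((h + 5 != -5 or 3*e + h - 5 > -5) or v - 3*h - 5 >= 7) or ((h + e != -3 <-> 2*e = 0) and (v - 5 = -3 or h + 8 < -6)) must hold; in canonical form it is h != -10 or 3*e + h > 0 or v >= 3*h + 12 or ((e + h != -3 <-> 2*e = 0) and (v = 2 or h < -14)).
Before assert v + 3*v - 3 = v - h + 2 and e - 5 < -4: h + 3*v = 5 and e < 1 and (h != -10 or 3*e + h > 0 or v >= 3*h + 12 or ((e + h != -3 <-> 2*e = 0) and (v = 2 or h < -14)))
Before v := v - 3*h: 3*v = 8*h + 5 and e < 1 and (h != -10 or 3*e + h > 0 or v >= 6*h + 12 or ((e + h != -3 <-> 2*e = 0) and (v = 3*h + 2 or h < -14)))
Before v := 3*h + 4: h = -7 and e < 1 and (h != -10 or 3*e + h > 0 or 3*h <= -8 or ((e + h != -3 <-> 2*e = 0) and h < -14))
Before skip: h = -7 and e < 1 and (h != -10 or 3*e + h > 0 or 3*h <= -8 or ((e + h != -3 <-> 2*e = 0) and h < -14))
Before skip: h = -7 and e < 1 and (h != -10 or 3*e + h > 0 or 3*h <= -8 or ((e + h != -3 <-> 2*e = 0) and h < -14))
Answer: WP = h = -7 and e < 1 and (h != -10 or 3*e + h > 0 or 3*h <= -8 or ((e + h != -3 <-> 2*e = 0) and h < -14))


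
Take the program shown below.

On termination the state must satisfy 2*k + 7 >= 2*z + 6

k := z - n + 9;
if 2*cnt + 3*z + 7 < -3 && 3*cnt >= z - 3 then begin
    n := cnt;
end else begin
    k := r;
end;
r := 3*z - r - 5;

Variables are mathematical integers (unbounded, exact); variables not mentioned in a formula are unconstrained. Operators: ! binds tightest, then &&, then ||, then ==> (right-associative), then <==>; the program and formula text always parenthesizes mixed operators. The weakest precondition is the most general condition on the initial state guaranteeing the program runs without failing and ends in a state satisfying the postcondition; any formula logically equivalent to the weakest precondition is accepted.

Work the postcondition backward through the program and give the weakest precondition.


Working backward. After the program, the postcondition 2*k + 7 >= 2*z + 6 must hold; in canonical form it is 2*k >= 2*z - 1.
Before r := 3*z - r - 5: 2*k >= 2*z - 1
Then branch requires 2*k >= 2*z - 1; else branch requires 2*r >= 2*z - 1.
Before the if: ((2*cnt + 3*z < -10 && 3*cnt >= z - 3) ==> 2*k >= 2*z - 1) && ((!(2*cnt + 3*z < -10 && 3*cnt >= z - 3)) ==> 2*r >= 2*z - 1)
Before k := z - n + 9: ((2*cnt + 3*z < -10 && 3*cnt >= z - 3) ==> 2*n <= 19) && ((!(2*cnt + 3*z < -10 && 3*cnt >= z - 3)) ==> 2*r >= 2*z - 1)
Answer: WP = ((2*cnt + 3*z < -10 && 3*cnt >= z - 3) ==> 2*n <= 19) && ((!(2*cnt + 3*z < -10 && 3*cnt >= z - 3)) ==> 2*r >= 2*z - 1)


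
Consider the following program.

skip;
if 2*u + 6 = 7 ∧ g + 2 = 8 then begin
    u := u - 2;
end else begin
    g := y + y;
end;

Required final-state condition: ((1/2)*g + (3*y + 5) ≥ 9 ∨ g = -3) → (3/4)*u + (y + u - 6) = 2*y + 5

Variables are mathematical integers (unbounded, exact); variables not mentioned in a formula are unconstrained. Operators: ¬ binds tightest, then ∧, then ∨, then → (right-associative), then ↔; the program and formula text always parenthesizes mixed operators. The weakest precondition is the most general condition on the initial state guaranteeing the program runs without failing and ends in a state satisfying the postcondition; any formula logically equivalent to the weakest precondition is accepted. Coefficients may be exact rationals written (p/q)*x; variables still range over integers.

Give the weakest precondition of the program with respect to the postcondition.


Working backward. After the program, the postcondition ((1/2)*g + (3*y + 5) ≥ 9 ∨ g = -3) → (3/4)*u + (y + u - 6) = 2*y + 5 must hold; in canonical form it is ((1/2)*g + 3*y ≥ 4 ∨ g = -3) → (7/4)*u = y + 11.
Then branch requires ((1/2)*g + 3*y ≥ 4 ∨ g = -3) → (7/4)*u = y + 29/2; else branch requires (4*y ≥ 4 ∨ 2*y = -3) → (7/4)*u = y + 11.
Before the if: ((2*u = 1 ∧ g = 6) → (((1/2)*g + 3*y ≥ 4 ∨ g = -3) → (7/4)*u = y + 29/2)) ∧ ((¬(2*u = 1 ∧ g = 6)) → ((4*y ≥ 4 ∨ 2*y = -3) → (7/4)*u = y + 11))
Before skip: ((2*u = 1 ∧ g = 6) → (((1/2)*g + 3*y ≥ 4 ∨ g = -3) → (7/4)*u = y + 29/2)) ∧ ((¬(2*u = 1 ∧ g = 6)) → ((4*y ≥ 4 ∨ 2*y = -3) → (7/4)*u = y + 11))
Answer: WP = ((2*u = 1 ∧ g = 6) → (((1/2)*g + 3*y ≥ 4 ∨ g = -3) → (7/4)*u = y + 29/2)) ∧ ((¬(2*u = 1 ∧ g = 6)) → ((4*y ≥ 4 ∨ 2*y = -3) → (7/4)*u = y + 11))


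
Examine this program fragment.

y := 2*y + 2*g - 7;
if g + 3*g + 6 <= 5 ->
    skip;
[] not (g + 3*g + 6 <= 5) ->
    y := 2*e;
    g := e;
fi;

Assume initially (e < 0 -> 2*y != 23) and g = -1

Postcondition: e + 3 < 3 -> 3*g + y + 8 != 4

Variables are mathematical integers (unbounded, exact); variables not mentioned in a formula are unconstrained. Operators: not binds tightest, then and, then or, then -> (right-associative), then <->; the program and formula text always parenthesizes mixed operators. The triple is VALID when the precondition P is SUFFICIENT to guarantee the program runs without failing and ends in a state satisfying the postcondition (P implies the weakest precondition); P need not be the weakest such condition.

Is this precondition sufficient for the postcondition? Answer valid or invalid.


Working backward. After the program, the postcondition e + 3 < 3 -> 3*g + y + 8 != 4 must hold; in canonical form it is e < 0 -> 3*g + y != -4.
Then branch requires e < 0 -> 3*g + y != -4; else branch requires e < 0 -> 5*e != -4.
Before the if: (4*g <= -1 -> (e < 0 -> 3*g + y != -4)) and ((not (4*g <= -1)) -> (e < 0 -> 5*e != -4))
Before y := 2*y + 2*g - 7: (4*g <= -1 -> (e < 0 -> 5*g + 2*y != 3)) and ((not (4*g <= -1)) -> (e < 0 -> 5*e != -4))
The weakest precondition is (4*g <= -1 -> (e < 0 -> 5*g + 2*y != 3)) and ((not (4*g <= -1)) -> (e < 0 -> 5*e != -4)).
Check whether (e < 0 -> 2*y != 23) and g = -1 implies it.
Countermodel: at the initial state e = -1, g = -1, y = 4, the precondition holds but the weakest precondition fails.
Answer: invalid


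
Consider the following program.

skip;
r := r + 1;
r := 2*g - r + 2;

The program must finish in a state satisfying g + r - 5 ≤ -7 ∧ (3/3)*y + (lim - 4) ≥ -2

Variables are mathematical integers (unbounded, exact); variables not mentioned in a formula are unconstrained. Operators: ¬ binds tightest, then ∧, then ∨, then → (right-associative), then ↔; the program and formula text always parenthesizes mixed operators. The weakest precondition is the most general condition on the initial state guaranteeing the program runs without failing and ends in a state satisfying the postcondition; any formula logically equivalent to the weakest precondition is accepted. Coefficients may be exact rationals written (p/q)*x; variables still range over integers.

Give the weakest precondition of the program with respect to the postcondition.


Working backward. After the program, the postcondition g + r - 5 ≤ -7 ∧ (3/3)*y + (lim - 4) ≥ -2 must hold; in canonical form it is g + r ≤ -2 ∧ lim + y ≥ 2.
Before r := 2*g - r + 2: 3*g ≤ r - 4 ∧ lim + y ≥ 2
Before r := r + 1: 3*g ≤ r - 3 ∧ lim + y ≥ 2
Before skip: 3*g ≤ r - 3 ∧ lim + y ≥ 2
Answer: WP = 3*g ≤ r - 3 ∧ lim + y ≥ 2


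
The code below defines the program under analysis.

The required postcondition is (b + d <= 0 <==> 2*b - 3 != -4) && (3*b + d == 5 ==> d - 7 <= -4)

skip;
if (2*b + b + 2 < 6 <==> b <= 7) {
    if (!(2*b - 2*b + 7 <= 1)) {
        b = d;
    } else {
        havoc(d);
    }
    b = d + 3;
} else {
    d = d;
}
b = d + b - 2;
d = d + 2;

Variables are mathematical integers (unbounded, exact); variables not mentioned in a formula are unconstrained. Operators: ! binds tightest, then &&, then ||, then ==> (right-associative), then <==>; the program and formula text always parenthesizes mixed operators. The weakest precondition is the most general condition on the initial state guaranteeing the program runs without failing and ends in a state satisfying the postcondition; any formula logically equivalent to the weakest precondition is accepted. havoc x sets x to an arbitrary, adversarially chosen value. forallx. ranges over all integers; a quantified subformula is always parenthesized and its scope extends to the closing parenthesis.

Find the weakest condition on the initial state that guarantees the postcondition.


Working backward. After the program, the postcondition (b + d <= 0 <==> 2*b - 3 != -4) && (3*b + d == 5 ==> d - 7 <= -4) must hold; in canonical form it is (b + d <= 0 <==> 2*b != -1) && (3*b + d == 5 ==> d <= 3).
Before d := d + 2: (b + d <= -2 <==> 2*b != -1) && (3*b + d == 3 ==> d <= 1)
Before b := d + b - 2: (b + 2*d <= 0 <==> 2*b + 2*d != 3) && (3*b + 4*d == 9 ==> d <= 1)
Then branch requires (3*d <= -3 <==> 4*d != -3) && (7*d == 0 ==> d <= 1); else branch requires (b + 2*d <= 0 <==> 2*b + 2*d != 3) && (3*b + 4*d == 9 ==> d <= 1).
Before the if: ((3*b < 4 <==> b <= 7) ==> ((3*d <= -3 <==> 4*d != -3) && (7*d == 0 ==> d <= 1))) && ((!(3*b < 4 <==> b <= 7)) ==> ((b + 2*d <= 0 <==> 2*b + 2*d != 3) && (3*b + 4*d == 9 ==> d <= 1)))
Before skip: ((3*b < 4 <==> b <= 7) ==> ((3*d <= -3 <==> 4*d != -3) && (7*d == 0 ==> d <= 1))) && ((!(3*b < 4 <==> b <= 7)) ==> ((b + 2*d <= 0 <==> 2*b + 2*d != 3) && (3*b + 4*d == 9 ==> d <= 1)))
Answer: WP = ((3*b < 4 <==> b <= 7) ==> ((3*d <= -3 <==> 4*d != -3) && (7*d == 0 ==> d <= 1))) && ((!(3*b < 4 <==> b <= 7)) ==> ((b + 2*d <= 0 <==> 2*b + 2*d != 3) && (3*b + 4*d == 9 ==> d <= 1)))


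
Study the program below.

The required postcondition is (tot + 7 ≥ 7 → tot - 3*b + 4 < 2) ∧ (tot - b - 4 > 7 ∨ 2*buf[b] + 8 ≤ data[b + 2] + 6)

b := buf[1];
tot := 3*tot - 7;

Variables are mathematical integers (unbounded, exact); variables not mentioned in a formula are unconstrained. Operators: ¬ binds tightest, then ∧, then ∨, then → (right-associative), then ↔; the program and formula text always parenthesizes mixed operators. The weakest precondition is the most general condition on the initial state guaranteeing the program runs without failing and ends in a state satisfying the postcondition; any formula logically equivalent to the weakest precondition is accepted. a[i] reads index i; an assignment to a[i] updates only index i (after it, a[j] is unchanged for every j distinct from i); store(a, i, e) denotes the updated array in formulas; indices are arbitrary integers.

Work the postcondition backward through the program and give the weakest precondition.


Working backward. After the program, the postcondition (tot + 7 ≥ 7 → tot - 3*b + 4 < 2) ∧ (tot - b - 4 > 7 ∨ 2*buf[b] + 8 ≤ data[b + 2] + 6) must hold; in canonical form it is (tot ≥ 0 → tot < 3*b - 2) ∧ (tot > b + 11 ∨ 2*buf[b] ≤ data[b + 2] - 2).
Before tot := 3*tot - 7: (3*tot ≥ 7 → 3*tot < 3*b + 5) ∧ (3*tot > b + 18 ∨ 2*buf[b] ≤ data[b + 2] - 2)
Before b := buf[1]: (3*tot ≥ 7 → 3*tot < 3*buf[1] + 5) ∧ (3*tot > buf[1] + 18 ∨ 2*buf[buf[1]] ≤ data[buf[1] + 2] - 2)
Answer: WP = (3*tot ≥ 7 → 3*tot < 3*buf[1] + 5) ∧ (3*tot > buf[1] + 18 ∨ 2*buf[buf[1]] ≤ data[buf[1] + 2] - 2)


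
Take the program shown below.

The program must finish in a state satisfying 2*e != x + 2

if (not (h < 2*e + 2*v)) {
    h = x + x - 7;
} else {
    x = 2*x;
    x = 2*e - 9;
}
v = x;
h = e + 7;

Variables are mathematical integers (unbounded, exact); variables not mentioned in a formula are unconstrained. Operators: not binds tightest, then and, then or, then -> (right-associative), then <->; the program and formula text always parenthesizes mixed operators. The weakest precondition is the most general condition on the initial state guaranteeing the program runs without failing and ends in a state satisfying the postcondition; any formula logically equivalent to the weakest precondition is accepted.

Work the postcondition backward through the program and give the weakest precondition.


Working backward. After the program, 2*e != x + 2 must hold.
Before h := e + 7: 2*e != x + 2
Before v := x: 2*e != x + 2
Then branch requires 2*e != x + 2; else branch requires true.
Before the if: (not (h < 2*e + 2*v)) -> 2*e != x + 2
Answer: WP = (not (h < 2*e + 2*v)) -> 2*e != x + 2


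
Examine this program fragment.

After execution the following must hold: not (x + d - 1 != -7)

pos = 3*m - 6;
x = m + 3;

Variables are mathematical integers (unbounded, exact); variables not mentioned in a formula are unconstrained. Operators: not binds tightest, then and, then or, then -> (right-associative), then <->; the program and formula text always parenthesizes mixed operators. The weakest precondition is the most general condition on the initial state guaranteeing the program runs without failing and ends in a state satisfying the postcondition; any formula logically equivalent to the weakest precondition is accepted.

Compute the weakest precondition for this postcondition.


Working backward. After the program, the postcondition not (x + d - 1 != -7) must hold; in canonical form it is not (d + x != -6).
Before x := m + 3: not (d + m != -9)
Before pos := 3*m - 6: not (d + m != -9)
Answer: WP = not (d + m != -9)


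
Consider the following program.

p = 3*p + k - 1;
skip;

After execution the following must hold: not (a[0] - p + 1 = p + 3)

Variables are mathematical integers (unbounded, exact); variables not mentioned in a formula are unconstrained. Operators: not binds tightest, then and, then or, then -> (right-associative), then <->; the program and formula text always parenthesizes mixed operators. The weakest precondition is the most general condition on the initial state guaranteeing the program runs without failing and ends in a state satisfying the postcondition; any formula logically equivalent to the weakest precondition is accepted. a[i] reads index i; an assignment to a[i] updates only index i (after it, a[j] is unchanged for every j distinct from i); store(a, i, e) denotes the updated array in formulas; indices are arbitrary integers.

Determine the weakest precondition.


Working backward. After the program, the postcondition not (a[0] - p + 1 = p + 3) must hold; in canonical form it is not (a[0] = 2*p + 2).
Before skip: not (a[0] = 2*p + 2)
Before p := 3*p + k - 1: not (a[0] = 2*k + 6*p)
Answer: WP = not (a[0] = 2*k + 6*p)


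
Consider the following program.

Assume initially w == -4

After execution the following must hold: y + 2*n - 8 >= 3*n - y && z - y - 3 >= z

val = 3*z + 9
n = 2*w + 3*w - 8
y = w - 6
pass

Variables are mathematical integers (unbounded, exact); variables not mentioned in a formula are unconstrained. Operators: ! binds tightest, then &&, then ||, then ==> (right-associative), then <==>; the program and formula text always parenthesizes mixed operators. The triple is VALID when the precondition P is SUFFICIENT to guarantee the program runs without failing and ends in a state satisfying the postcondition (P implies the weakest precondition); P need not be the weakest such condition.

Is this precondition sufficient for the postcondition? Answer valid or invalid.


Working backward. After the program, the postcondition y + 2*n - 8 >= 3*n - y && z - y - 3 >= z must hold; in canonical form it is 2*y >= n + 8 && y <= -3.
Before skip: 2*y >= n + 8 && y <= -3
Before y := w - 6: 2*w >= n + 20 && w <= 3
Before n := 2*w + 3*w - 8: 3*w <= -12 && w <= 3
Before val := 3*z + 9: 3*w <= -12 && w <= 3
The weakest precondition is 3*w <= -12 && w <= 3.
Check whether w == -4 implies it.
Every state satisfying the precondition satisfies the weakest precondition: the implication holds.
Answer: valid


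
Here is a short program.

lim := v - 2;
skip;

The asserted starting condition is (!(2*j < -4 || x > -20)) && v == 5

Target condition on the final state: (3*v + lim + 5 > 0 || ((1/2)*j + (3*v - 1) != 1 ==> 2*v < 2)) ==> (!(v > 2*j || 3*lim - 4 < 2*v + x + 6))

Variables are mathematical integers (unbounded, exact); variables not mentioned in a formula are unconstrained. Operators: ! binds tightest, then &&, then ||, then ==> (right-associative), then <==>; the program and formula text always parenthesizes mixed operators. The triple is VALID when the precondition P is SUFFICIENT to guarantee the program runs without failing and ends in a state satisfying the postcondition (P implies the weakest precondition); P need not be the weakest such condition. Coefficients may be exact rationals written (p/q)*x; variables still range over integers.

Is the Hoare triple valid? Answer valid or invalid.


Working backward. After the program, the postcondition (3*v + lim + 5 > 0 || ((1/2)*j + (3*v - 1) != 1 ==> 2*v < 2)) ==> (!(v > 2*j || 3*lim - 4 < 2*v + x + 6)) must hold; in canonical form it is (lim + 3*v > -5 || ((1/2)*j + 3*v != 2 ==> 2*v < 2)) ==> (!(v > 2*j || 3*lim < 2*v + x + 10)).
Before skip: (lim + 3*v > -5 || ((1/2)*j + 3*v != 2 ==> 2*v < 2)) ==> (!(v > 2*j || 3*lim < 2*v + x + 10))
Before lim := v - 2: (4*v > -3 || ((1/2)*j + 3*v != 2 ==> 2*v < 2)) ==> (!(v > 2*j || v < x + 16))
The weakest precondition is (4*v > -3 || ((1/2)*j + 3*v != 2 ==> 2*v < 2)) ==> (!(v > 2*j || v < x + 16)).
Check whether (!(2*j < -4 || x > -20)) && v == 5 implies it.
Countermodel: at the initial state j = 0, v = 5, x = -20, the precondition holds but the weakest precondition fails.
Answer: invalid
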